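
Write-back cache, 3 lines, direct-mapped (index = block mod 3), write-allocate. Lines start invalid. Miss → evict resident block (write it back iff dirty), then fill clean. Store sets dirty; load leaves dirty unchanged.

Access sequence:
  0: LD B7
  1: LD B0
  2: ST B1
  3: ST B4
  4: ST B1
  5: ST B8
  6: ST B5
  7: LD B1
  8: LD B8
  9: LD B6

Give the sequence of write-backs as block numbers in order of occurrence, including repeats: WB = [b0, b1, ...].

WB = [1, 4, 8, 5]

0: R B7 -> L1 miss  d=-]
1: R B0 -> L0 miss  d=-]
2: W B1 -> L1 miss  d=D]
3: W B4 -> L1 miss wb->B1  d=D]
4: W B1 -> L1 miss wb->B4  d=D]
5: W B8 -> L2 miss  d=D]
6: W B5 -> L2 miss wb->B8  d=D]
7: R B1 -> L1 hit  d=D]
8: R B8 -> L2 miss wb->B5  d=-]
9: R B6 -> L0 miss  d=-]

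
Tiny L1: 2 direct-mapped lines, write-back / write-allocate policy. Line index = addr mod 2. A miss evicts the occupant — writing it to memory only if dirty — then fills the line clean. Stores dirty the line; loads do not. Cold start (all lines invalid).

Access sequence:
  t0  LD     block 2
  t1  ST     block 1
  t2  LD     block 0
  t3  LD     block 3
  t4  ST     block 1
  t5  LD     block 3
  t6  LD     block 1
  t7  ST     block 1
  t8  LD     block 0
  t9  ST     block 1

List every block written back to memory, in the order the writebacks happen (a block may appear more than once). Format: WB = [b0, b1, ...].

0: R B2 -> L0 miss  d=-]
1: W B1 -> L1 miss  d=D]
2: R B0 -> L0 miss  d=-]
3: R B3 -> L1 miss wb->B1  d=-]
4: W B1 -> L1 miss  d=D]
5: R B3 -> L1 miss wb->B1  d=-]
6: R B1 -> L1 miss  d=-]
7: W B1 -> L1 hit  d=D]
8: R B0 -> L0 hit  d=-]
9: W B1 -> L1 hit  d=D]

WB = [1, 1]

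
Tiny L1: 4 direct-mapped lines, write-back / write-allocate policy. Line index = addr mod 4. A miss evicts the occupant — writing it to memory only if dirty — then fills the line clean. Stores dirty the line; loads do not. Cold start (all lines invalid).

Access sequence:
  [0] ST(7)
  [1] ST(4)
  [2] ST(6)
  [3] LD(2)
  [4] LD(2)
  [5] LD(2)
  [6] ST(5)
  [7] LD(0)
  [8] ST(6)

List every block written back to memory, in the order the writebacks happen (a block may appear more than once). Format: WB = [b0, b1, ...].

0: W B7 -> L3 miss  d=D]
1: W B4 -> L0 miss  d=D]
2: W B6 -> L2 miss  d=D]
3: R B2 -> L2 miss wb->B6  d=-]
4: R B2 -> L2 hit  d=-]
5: R B2 -> L2 hit  d=-]
6: W B5 -> L1 miss  d=D]
7: R B0 -> L0 miss wb->B4  d=-]
8: W B6 -> L2 miss  d=D]

WB = [6, 4]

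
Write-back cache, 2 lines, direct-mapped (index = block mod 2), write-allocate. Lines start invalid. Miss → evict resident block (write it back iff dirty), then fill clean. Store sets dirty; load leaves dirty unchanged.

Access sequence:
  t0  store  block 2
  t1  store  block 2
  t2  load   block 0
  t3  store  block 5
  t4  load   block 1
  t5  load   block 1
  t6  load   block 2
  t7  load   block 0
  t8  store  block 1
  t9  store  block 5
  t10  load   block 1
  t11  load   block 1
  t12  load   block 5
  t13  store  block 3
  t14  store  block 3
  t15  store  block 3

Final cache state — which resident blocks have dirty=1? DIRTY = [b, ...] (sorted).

DIRTY = [3]

0: W B2 → L0 miss [D]
1: W B2 → L0 hit [D]
2: R B0 → L0 miss wb→B2 [-]
3: W B5 → L1 miss [D]
4: R B1 → L1 miss wb→B5 [-]
5: R B1 → L1 hit [-]
6: R B2 → L0 miss [-]
7: R B0 → L0 miss [-]
8: W B1 → L1 hit [D]
9: W B5 → L1 miss wb→B1 [D]
10: R B1 → L1 miss wb→B5 [-]
11: R B1 → L1 hit [-]
12: R B5 → L1 miss [-]
13: W B3 → L1 miss [D]
14: W B3 → L1 hit [D]
15: W B3 → L1 hit [D]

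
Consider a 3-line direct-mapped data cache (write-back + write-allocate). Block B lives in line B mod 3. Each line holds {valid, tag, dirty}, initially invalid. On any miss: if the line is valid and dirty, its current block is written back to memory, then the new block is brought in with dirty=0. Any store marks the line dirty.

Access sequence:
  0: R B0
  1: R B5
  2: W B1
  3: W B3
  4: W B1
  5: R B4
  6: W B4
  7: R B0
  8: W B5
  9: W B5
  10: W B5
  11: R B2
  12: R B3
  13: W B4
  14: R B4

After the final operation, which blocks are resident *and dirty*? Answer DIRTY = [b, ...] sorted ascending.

DIRTY = [4]

  0 | R B0 → L0 miss [-]
  1 | R B5 → L2 miss [-]
  2 | W B1 → L1 miss [D]
  3 | W B3 → L0 miss [D]
  4 | W B1 → L1 hit [D]
  5 | R B4 → L1 miss wb→B1 [-]
  6 | W B4 → L1 hit [D]
  7 | R B0 → L0 miss wb→B3 [-]
  8 | W B5 → L2 hit [D]
  9 | W B5 → L2 hit [D]
  10 | W B5 → L2 hit [D]
  11 | R B2 → L2 miss wb→B5 [-]
  12 | R B3 → L0 miss [-]
  13 | W B4 → L1 hit [D]
  14 | R B4 → L1 hit [D]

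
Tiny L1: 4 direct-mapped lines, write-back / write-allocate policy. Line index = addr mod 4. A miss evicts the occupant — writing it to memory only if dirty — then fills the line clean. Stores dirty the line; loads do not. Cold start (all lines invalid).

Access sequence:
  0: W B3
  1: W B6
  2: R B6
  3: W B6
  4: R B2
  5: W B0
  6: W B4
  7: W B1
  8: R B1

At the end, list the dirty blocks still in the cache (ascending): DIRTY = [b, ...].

  0 | W B3 → L3 miss [D]
  1 | W B6 → L2 miss [D]
  2 | R B6 → L2 hit [D]
  3 | W B6 → L2 hit [D]
  4 | R B2 → L2 miss wb→B6 [-]
  5 | W B0 → L0 miss [D]
  6 | W B4 → L0 miss wb→B0 [D]
  7 | W B1 → L1 miss [D]
  8 | R B1 → L1 hit [D]

DIRTY = [1, 3, 4]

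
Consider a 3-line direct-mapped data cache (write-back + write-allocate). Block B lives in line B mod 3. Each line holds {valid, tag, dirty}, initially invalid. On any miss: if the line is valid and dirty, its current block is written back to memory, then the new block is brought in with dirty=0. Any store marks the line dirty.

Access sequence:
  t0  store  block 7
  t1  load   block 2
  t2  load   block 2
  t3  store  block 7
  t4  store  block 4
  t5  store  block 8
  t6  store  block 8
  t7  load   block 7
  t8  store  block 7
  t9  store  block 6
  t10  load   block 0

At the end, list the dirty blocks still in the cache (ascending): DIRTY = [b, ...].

  0 | W B7 → L1 miss [D]
  1 | R B2 → L2 miss [-]
  2 | R B2 → L2 hit [-]
  3 | W B7 → L1 hit [D]
  4 | W B4 → L1 miss wb→B7 [D]
  5 | W B8 → L2 miss [D]
  6 | W B8 → L2 hit [D]
  7 | R B7 → L1 miss wb→B4 [-]
  8 | W B7 → L1 hit [D]
  9 | W B6 → L0 miss [D]
  10 | R B0 → L0 miss wb→B6 [-]

DIRTY = [7, 8]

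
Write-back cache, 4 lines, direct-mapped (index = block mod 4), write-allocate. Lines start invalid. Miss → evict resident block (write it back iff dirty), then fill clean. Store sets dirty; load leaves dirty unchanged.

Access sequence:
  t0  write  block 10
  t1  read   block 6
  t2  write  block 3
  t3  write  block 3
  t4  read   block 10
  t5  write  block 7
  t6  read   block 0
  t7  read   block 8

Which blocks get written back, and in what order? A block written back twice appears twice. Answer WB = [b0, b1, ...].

WB = [10, 3]

0: W B10 -> L2 miss  d=D]
1: R B6 -> L2 miss wb->B10  d=-]
2: W B3 -> L3 miss  d=D]
3: W B3 -> L3 hit  d=D]
4: R B10 -> L2 miss  d=-]
5: W B7 -> L3 miss wb->B3  d=D]
6: R B0 -> L0 miss  d=-]
7: R B8 -> L0 miss  d=-]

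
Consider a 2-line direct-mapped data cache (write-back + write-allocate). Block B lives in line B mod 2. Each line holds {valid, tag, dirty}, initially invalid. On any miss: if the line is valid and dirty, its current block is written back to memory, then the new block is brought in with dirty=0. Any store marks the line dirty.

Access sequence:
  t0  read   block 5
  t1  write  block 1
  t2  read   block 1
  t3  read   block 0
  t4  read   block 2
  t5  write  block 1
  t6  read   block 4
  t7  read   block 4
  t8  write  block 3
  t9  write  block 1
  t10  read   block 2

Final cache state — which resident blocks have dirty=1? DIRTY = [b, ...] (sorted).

0: R B5 -> L1 miss  d=-]
1: W B1 -> L1 miss  d=D]
2: R B1 -> L1 hit  d=D]
3: R B0 -> L0 miss  d=-]
4: R B2 -> L0 miss  d=-]
5: W B1 -> L1 hit  d=D]
6: R B4 -> L0 miss  d=-]
7: R B4 -> L0 hit  d=-]
8: W B3 -> L1 miss wb->B1  d=D]
9: W B1 -> L1 miss wb->B3  d=D]
10: R B2 -> L0 miss  d=-]

DIRTY = [1]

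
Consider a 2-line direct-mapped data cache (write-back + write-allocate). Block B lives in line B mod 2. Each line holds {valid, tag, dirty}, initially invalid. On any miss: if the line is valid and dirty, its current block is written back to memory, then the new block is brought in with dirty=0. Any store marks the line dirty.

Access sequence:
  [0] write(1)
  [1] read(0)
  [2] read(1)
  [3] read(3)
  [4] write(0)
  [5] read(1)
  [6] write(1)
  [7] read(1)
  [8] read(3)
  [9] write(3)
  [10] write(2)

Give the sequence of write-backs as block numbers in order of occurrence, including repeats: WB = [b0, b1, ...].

0: W B1 -> L1 miss  d=D]
1: R B0 -> L0 miss  d=-]
2: R B1 -> L1 hit  d=D]
3: R B3 -> L1 miss wb->B1  d=-]
4: W B0 -> L0 hit  d=D]
5: R B1 -> L1 miss  d=-]
6: W B1 -> L1 hit  d=D]
7: R B1 -> L1 hit  d=D]
8: R B3 -> L1 miss wb->B1  d=-]
9: W B3 -> L1 hit  d=D]
10: W B2 -> L0 miss wb->B0  d=D]

WB = [1, 1, 0]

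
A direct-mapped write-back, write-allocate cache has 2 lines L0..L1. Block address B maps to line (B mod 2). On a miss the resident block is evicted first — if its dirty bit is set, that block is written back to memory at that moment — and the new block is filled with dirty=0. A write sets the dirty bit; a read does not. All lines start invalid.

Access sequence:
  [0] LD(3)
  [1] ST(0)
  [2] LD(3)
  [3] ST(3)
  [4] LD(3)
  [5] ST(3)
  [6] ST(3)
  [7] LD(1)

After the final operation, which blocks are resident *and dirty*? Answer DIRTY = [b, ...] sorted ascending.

0: R B3 -> L1 miss  d=-]
1: W B0 -> L0 miss  d=D]
2: R B3 -> L1 hit  d=-]
3: W B3 -> L1 hit  d=D]
4: R B3 -> L1 hit  d=D]
5: W B3 -> L1 hit  d=D]
6: W B3 -> L1 hit  d=D]
7: R B1 -> L1 miss wb->B3  d=-]

DIRTY = [0]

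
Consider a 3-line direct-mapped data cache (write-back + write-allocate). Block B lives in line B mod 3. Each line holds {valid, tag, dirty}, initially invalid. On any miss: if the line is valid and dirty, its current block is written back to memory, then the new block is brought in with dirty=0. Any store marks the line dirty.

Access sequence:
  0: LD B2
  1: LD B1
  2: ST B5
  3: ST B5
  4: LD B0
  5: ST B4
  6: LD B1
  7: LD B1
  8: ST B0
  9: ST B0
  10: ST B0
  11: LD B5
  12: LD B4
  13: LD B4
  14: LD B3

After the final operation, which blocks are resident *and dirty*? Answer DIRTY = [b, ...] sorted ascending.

DIRTY = [5]

0: R B2 -> L2 miss  d=-]
1: R B1 -> L1 miss  d=-]
2: W B5 -> L2 miss  d=D]
3: W B5 -> L2 hit  d=D]
4: R B0 -> L0 miss  d=-]
5: W B4 -> L1 miss  d=D]
6: R B1 -> L1 miss wb->B4  d=-]
7: R B1 -> L1 hit  d=-]
8: W B0 -> L0 hit  d=D]
9: W B0 -> L0 hit  d=D]
10: W B0 -> L0 hit  d=D]
11: R B5 -> L2 hit  d=D]
12: R B4 -> L1 miss  d=-]
13: R B4 -> L1 hit  d=-]
14: R B3 -> L0 miss wb->B0  d=-]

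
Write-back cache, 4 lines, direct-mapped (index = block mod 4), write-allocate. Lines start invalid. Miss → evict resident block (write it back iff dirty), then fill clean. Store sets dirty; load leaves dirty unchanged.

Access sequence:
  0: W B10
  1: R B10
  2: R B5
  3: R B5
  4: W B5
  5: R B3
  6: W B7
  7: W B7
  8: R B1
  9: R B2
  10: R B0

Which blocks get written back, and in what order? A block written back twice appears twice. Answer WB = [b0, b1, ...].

WB = [5, 10]

  0 | W B10 → L2 miss [D]
  1 | R B10 → L2 hit [D]
  2 | R B5 → L1 miss [-]
  3 | R B5 → L1 hit [-]
  4 | W B5 → L1 hit [D]
  5 | R B3 → L3 miss [-]
  6 | W B7 → L3 miss [D]
  7 | W B7 → L3 hit [D]
  8 | R B1 → L1 miss wb→B5 [-]
  9 | R B2 → L2 miss wb→B10 [-]
  10 | R B0 → L0 miss [-]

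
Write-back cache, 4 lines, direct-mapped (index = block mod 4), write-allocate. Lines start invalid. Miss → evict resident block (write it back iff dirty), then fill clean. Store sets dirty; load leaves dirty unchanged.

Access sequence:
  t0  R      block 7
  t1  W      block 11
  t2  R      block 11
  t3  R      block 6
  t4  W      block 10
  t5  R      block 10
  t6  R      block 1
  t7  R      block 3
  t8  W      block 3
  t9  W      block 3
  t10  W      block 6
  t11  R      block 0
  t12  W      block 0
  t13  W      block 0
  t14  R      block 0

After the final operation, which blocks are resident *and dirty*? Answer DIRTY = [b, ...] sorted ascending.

DIRTY = [0, 3, 6]

0: R B7 → L3 miss [-]
1: W B11 → L3 miss [D]
2: R B11 → L3 hit [D]
3: R B6 → L2 miss [-]
4: W B10 → L2 miss [D]
5: R B10 → L2 hit [D]
6: R B1 → L1 miss [-]
7: R B3 → L3 miss wb→B11 [-]
8: W B3 → L3 hit [D]
9: W B3 → L3 hit [D]
10: W B6 → L2 miss wb→B10 [D]
11: R B0 → L0 miss [-]
12: W B0 → L0 hit [D]
13: W B0 → L0 hit [D]
14: R B0 → L0 hit [D]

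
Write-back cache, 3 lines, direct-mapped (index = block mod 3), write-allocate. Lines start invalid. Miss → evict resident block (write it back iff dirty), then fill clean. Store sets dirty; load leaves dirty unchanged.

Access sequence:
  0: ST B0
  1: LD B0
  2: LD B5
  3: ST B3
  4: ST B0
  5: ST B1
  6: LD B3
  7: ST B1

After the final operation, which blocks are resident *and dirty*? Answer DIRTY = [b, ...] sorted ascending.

DIRTY = [1]

  0 | W B0 → L0 miss [D]
  1 | R B0 → L0 hit [D]
  2 | R B5 → L2 miss [-]
  3 | W B3 → L0 miss wb→B0 [D]
  4 | W B0 → L0 miss wb→B3 [D]
  5 | W B1 → L1 miss [D]
  6 | R B3 → L0 miss wb→B0 [-]
  7 | W B1 → L1 hit [D]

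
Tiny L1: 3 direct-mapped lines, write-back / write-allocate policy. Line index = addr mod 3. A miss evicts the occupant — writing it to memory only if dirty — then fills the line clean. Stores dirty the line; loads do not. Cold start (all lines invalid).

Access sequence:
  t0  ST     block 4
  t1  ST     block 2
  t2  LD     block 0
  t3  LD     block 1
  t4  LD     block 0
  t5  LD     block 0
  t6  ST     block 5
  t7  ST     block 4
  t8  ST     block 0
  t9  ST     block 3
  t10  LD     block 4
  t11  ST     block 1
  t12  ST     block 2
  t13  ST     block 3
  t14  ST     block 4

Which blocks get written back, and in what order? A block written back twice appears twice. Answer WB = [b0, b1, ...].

WB = [4, 2, 0, 4, 5, 1]

0: W B4 → L1 miss [D]
1: W B2 → L2 miss [D]
2: R B0 → L0 miss [-]
3: R B1 → L1 miss wb→B4 [-]
4: R B0 → L0 hit [-]
5: R B0 → L0 hit [-]
6: W B5 → L2 miss wb→B2 [D]
7: W B4 → L1 miss [D]
8: W B0 → L0 hit [D]
9: W B3 → L0 miss wb→B0 [D]
10: R B4 → L1 hit [D]
11: W B1 → L1 miss wb→B4 [D]
12: W B2 → L2 miss wb→B5 [D]
13: W B3 → L0 hit [D]
14: W B4 → L1 miss wb→B1 [D]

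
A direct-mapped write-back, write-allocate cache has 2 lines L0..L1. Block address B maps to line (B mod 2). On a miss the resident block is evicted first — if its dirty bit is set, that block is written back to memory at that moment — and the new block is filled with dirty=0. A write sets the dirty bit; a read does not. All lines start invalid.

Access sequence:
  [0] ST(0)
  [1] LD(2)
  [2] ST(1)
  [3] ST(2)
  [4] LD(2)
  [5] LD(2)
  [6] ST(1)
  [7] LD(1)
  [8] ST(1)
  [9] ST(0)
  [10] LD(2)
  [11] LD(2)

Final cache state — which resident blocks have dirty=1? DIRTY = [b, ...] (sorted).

0: W B0 -> L0 miss  d=D]
1: R B2 -> L0 miss wb->B0  d=-]
2: W B1 -> L1 miss  d=D]
3: W B2 -> L0 hit  d=D]
4: R B2 -> L0 hit  d=D]
5: R B2 -> L0 hit  d=D]
6: W B1 -> L1 hit  d=D]
7: R B1 -> L1 hit  d=D]
8: W B1 -> L1 hit  d=D]
9: W B0 -> L0 miss wb->B2  d=D]
10: R B2 -> L0 miss wb->B0  d=-]
11: R B2 -> L0 hit  d=-]

DIRTY = [1]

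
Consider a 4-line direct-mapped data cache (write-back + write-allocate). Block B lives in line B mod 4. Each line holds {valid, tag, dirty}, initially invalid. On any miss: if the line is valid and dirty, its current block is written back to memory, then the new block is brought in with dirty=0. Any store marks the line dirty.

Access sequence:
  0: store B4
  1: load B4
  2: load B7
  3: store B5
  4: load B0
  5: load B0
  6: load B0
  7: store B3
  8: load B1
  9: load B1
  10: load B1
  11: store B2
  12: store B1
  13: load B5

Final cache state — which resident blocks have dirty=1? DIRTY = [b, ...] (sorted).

DIRTY = [2, 3]

0: W B4 -> L0 miss  d=D]
1: R B4 -> L0 hit  d=D]
2: R B7 -> L3 miss  d=-]
3: W B5 -> L1 miss  d=D]
4: R B0 -> L0 miss wb->B4  d=-]
5: R B0 -> L0 hit  d=-]
6: R B0 -> L0 hit  d=-]
7: W B3 -> L3 miss  d=D]
8: R B1 -> L1 miss wb->B5  d=-]
9: R B1 -> L1 hit  d=-]
10: R B1 -> L1 hit  d=-]
11: W B2 -> L2 miss  d=D]
12: W B1 -> L1 hit  d=D]
13: R B5 -> L1 miss wb->B1  d=-]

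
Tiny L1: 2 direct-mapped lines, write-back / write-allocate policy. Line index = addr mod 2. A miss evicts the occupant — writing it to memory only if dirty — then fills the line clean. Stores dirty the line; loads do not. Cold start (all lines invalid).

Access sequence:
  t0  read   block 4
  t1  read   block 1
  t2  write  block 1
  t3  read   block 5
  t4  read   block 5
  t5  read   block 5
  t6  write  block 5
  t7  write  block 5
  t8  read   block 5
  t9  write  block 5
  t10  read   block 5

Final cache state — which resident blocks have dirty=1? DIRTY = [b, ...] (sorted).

0: R B4 → L0 miss [-]
1: R B1 → L1 miss [-]
2: W B1 → L1 hit [D]
3: R B5 → L1 miss wb→B1 [-]
4: R B5 → L1 hit [-]
5: R B5 → L1 hit [-]
6: W B5 → L1 hit [D]
7: W B5 → L1 hit [D]
8: R B5 → L1 hit [D]
9: W B5 → L1 hit [D]
10: R B5 → L1 hit [D]

DIRTY = [5]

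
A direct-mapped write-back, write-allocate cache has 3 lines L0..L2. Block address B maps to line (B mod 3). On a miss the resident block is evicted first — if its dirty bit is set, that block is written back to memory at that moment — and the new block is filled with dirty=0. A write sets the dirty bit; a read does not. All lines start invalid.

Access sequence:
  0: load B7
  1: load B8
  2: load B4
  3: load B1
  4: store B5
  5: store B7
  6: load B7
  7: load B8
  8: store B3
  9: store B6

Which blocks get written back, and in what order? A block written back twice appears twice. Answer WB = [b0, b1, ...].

0: R B7 → L1 miss [-]
1: R B8 → L2 miss [-]
2: R B4 → L1 miss [-]
3: R B1 → L1 miss [-]
4: W B5 → L2 miss [D]
5: W B7 → L1 miss [D]
6: R B7 → L1 hit [D]
7: R B8 → L2 miss wb→B5 [-]
8: W B3 → L0 miss [D]
9: W B6 → L0 miss wb→B3 [D]

WB = [5, 3]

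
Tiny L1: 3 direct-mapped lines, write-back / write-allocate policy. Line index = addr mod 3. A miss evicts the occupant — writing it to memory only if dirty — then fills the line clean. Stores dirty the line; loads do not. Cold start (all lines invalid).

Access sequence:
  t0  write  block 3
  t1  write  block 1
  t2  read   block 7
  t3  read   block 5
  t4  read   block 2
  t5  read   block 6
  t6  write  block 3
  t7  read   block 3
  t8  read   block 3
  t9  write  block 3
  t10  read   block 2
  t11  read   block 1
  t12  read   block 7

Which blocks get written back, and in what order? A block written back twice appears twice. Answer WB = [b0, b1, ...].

WB = [1, 3]

  0 | W B3 → L0 miss [D]
  1 | W B1 → L1 miss [D]
  2 | R B7 → L1 miss wb→B1 [-]
  3 | R B5 → L2 miss [-]
  4 | R B2 → L2 miss [-]
  5 | R B6 → L0 miss wb→B3 [-]
  6 | W B3 → L0 miss [D]
  7 | R B3 → L0 hit [D]
  8 | R B3 → L0 hit [D]
  9 | W B3 → L0 hit [D]
  10 | R B2 → L2 hit [-]
  11 | R B1 → L1 miss [-]
  12 | R B7 → L1 miss [-]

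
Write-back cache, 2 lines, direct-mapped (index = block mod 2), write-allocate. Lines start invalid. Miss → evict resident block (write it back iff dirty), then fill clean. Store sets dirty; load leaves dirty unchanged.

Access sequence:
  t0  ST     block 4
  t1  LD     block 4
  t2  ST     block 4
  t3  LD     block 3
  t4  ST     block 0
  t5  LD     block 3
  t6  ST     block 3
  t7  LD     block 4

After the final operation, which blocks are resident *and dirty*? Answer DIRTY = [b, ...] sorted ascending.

DIRTY = [3]

0: W B4 → L0 miss [D]
1: R B4 → L0 hit [D]
2: W B4 → L0 hit [D]
3: R B3 → L1 miss [-]
4: W B0 → L0 miss wb→B4 [D]
5: R B3 → L1 hit [-]
6: W B3 → L1 hit [D]
7: R B4 → L0 miss wb→B0 [-]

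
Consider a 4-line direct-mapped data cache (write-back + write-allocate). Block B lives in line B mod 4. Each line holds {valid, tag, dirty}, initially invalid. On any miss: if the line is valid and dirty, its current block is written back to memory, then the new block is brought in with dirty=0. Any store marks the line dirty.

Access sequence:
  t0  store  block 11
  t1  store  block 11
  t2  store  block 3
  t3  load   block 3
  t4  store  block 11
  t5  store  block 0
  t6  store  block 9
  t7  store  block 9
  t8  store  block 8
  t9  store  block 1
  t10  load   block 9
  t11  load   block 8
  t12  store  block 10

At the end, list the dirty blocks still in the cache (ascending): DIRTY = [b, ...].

DIRTY = [8, 10, 11]

0: W B11 -> L3 miss  d=D]
1: W B11 -> L3 hit  d=D]
2: W B3 -> L3 miss wb->B11  d=D]
3: R B3 -> L3 hit  d=D]
4: W B11 -> L3 miss wb->B3  d=D]
5: W B0 -> L0 miss  d=D]
6: W B9 -> L1 miss  d=D]
7: W B9 -> L1 hit  d=D]
8: W B8 -> L0 miss wb->B0  d=D]
9: W B1 -> L1 miss wb->B9  d=D]
10: R B9 -> L1 miss wb->B1  d=-]
11: R B8 -> L0 hit  d=D]
12: W B10 -> L2 miss  d=D]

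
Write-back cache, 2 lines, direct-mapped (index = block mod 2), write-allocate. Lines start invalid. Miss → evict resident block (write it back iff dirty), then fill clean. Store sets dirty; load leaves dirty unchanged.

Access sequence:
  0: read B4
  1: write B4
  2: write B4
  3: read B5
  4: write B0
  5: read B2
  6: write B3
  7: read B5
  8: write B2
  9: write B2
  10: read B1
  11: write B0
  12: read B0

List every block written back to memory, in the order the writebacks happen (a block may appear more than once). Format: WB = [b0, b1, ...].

  0 | R B4 → L0 miss [-]
  1 | W B4 → L0 hit [D]
  2 | W B4 → L0 hit [D]
  3 | R B5 → L1 miss [-]
  4 | W B0 → L0 miss wb→B4 [D]
  5 | R B2 → L0 miss wb→B0 [-]
  6 | W B3 → L1 miss [D]
  7 | R B5 → L1 miss wb→B3 [-]
  8 | W B2 → L0 hit [D]
  9 | W B2 → L0 hit [D]
  10 | R B1 → L1 miss [-]
  11 | W B0 → L0 miss wb→B2 [D]
  12 | R B0 → L0 hit [D]

WB = [4, 0, 3, 2]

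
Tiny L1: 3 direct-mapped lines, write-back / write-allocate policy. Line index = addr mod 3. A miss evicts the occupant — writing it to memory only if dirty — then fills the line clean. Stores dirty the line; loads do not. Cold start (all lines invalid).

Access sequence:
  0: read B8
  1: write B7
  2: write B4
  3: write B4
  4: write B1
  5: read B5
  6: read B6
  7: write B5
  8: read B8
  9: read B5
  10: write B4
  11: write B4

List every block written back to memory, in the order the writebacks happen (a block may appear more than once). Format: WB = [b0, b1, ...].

  0 | R B8 → L2 miss [-]
  1 | W B7 → L1 miss [D]
  2 | W B4 → L1 miss wb→B7 [D]
  3 | W B4 → L1 hit [D]
  4 | W B1 → L1 miss wb→B4 [D]
  5 | R B5 → L2 miss [-]
  6 | R B6 → L0 miss [-]
  7 | W B5 → L2 hit [D]
  8 | R B8 → L2 miss wb→B5 [-]
  9 | R B5 → L2 miss [-]
  10 | W B4 → L1 miss wb→B1 [D]
  11 | W B4 → L1 hit [D]

WB = [7, 4, 5, 1]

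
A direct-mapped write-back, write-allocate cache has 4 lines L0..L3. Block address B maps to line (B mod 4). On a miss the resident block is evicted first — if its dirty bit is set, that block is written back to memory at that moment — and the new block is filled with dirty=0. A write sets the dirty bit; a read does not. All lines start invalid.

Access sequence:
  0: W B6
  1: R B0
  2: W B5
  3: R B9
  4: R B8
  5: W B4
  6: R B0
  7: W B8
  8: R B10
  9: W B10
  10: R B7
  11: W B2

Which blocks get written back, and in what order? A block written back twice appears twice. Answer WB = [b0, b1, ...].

  0 | W B6 → L2 miss [D]
  1 | R B0 → L0 miss [-]
  2 | W B5 → L1 miss [D]
  3 | R B9 → L1 miss wb→B5 [-]
  4 | R B8 → L0 miss [-]
  5 | W B4 → L0 miss [D]
  6 | R B0 → L0 miss wb→B4 [-]
  7 | W B8 → L0 miss [D]
  8 | R B10 → L2 miss wb→B6 [-]
  9 | W B10 → L2 hit [D]
  10 | R B7 → L3 miss [-]
  11 | W B2 → L2 miss wb→B10 [D]

WB = [5, 4, 6, 10]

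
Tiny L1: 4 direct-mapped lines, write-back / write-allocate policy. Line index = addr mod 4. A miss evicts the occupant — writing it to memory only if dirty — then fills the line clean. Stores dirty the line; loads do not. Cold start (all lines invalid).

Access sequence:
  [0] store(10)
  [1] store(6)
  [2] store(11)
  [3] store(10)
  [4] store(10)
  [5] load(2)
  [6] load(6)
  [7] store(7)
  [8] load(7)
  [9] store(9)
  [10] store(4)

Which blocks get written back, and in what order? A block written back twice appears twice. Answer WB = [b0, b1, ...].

WB = [10, 6, 10, 11]

0: W B10 → L2 miss [D]
1: W B6 → L2 miss wb→B10 [D]
2: W B11 → L3 miss [D]
3: W B10 → L2 miss wb→B6 [D]
4: W B10 → L2 hit [D]
5: R B2 → L2 miss wb→B10 [-]
6: R B6 → L2 miss [-]
7: W B7 → L3 miss wb→B11 [D]
8: R B7 → L3 hit [D]
9: W B9 → L1 miss [D]
10: W B4 → L0 miss [D]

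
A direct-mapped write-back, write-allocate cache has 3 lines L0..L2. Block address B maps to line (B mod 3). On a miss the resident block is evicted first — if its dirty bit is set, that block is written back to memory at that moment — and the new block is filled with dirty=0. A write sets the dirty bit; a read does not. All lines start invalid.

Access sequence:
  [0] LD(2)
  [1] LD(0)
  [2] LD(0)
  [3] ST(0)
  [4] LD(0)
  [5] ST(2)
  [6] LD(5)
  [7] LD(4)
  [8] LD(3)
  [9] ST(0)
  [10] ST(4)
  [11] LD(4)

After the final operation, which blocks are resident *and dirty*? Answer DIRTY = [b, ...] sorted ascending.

DIRTY = [0, 4]

0: R B2 → L2 miss [-]
1: R B0 → L0 miss [-]
2: R B0 → L0 hit [-]
3: W B0 → L0 hit [D]
4: R B0 → L0 hit [D]
5: W B2 → L2 hit [D]
6: R B5 → L2 miss wb→B2 [-]
7: R B4 → L1 miss [-]
8: R B3 → L0 miss wb→B0 [-]
9: W B0 → L0 miss [D]
10: W B4 → L1 hit [D]
11: R B4 → L1 hit [D]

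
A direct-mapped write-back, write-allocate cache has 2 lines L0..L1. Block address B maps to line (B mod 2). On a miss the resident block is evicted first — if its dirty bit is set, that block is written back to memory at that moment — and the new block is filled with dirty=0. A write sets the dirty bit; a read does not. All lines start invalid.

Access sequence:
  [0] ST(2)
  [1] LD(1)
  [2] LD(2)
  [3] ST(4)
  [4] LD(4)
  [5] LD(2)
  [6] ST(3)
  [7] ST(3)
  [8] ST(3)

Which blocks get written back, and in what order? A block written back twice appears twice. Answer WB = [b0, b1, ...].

WB = [2, 4]

  0 | W B2 → L0 miss [D]
  1 | R B1 → L1 miss [-]
  2 | R B2 → L0 hit [D]
  3 | W B4 → L0 miss wb→B2 [D]
  4 | R B4 → L0 hit [D]
  5 | R B2 → L0 miss wb→B4 [-]
  6 | W B3 → L1 miss [D]
  7 | W B3 → L1 hit [D]
  8 | W B3 → L1 hit [D]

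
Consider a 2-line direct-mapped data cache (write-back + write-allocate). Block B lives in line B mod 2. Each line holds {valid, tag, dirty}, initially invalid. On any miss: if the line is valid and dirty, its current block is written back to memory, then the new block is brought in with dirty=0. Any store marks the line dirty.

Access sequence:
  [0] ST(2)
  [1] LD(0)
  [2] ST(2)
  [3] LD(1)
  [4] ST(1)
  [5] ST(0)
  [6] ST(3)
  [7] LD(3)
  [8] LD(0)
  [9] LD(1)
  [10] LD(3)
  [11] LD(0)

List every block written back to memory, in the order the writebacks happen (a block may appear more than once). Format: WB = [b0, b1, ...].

WB = [2, 2, 1, 3]

0: W B2 → L0 miss [D]
1: R B0 → L0 miss wb→B2 [-]
2: W B2 → L0 miss [D]
3: R B1 → L1 miss [-]
4: W B1 → L1 hit [D]
5: W B0 → L0 miss wb→B2 [D]
6: W B3 → L1 miss wb→B1 [D]
7: R B3 → L1 hit [D]
8: R B0 → L0 hit [D]
9: R B1 → L1 miss wb→B3 [-]
10: R B3 → L1 miss [-]
11: R B0 → L0 hit [D]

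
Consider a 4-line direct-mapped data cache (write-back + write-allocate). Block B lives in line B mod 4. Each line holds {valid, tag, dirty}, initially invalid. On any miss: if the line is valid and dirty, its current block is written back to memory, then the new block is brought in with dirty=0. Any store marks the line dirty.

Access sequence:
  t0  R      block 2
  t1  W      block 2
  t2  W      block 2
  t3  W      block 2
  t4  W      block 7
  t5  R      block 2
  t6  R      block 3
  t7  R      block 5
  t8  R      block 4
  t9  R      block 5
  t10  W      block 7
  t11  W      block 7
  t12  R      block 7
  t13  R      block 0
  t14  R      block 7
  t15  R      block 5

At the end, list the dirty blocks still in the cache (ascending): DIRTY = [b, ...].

0: R B2 → L2 miss [-]
1: W B2 → L2 hit [D]
2: W B2 → L2 hit [D]
3: W B2 → L2 hit [D]
4: W B7 → L3 miss [D]
5: R B2 → L2 hit [D]
6: R B3 → L3 miss wb→B7 [-]
7: R B5 → L1 miss [-]
8: R B4 → L0 miss [-]
9: R B5 → L1 hit [-]
10: W B7 → L3 miss [D]
11: W B7 → L3 hit [D]
12: R B7 → L3 hit [D]
13: R B0 → L0 miss [-]
14: R B7 → L3 hit [D]
15: R B5 → L1 hit [-]

DIRTY = [2, 7]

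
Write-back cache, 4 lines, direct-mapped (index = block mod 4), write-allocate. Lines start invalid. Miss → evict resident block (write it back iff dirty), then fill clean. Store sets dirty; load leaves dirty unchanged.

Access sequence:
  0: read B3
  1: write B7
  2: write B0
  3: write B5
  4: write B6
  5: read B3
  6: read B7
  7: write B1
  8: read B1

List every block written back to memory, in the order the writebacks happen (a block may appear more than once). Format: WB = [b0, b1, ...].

WB = [7, 5]

0: R B3 → L3 miss [-]
1: W B7 → L3 miss [D]
2: W B0 → L0 miss [D]
3: W B5 → L1 miss [D]
4: W B6 → L2 miss [D]
5: R B3 → L3 miss wb→B7 [-]
6: R B7 → L3 miss [-]
7: W B1 → L1 miss wb→B5 [D]
8: R B1 → L1 hit [D]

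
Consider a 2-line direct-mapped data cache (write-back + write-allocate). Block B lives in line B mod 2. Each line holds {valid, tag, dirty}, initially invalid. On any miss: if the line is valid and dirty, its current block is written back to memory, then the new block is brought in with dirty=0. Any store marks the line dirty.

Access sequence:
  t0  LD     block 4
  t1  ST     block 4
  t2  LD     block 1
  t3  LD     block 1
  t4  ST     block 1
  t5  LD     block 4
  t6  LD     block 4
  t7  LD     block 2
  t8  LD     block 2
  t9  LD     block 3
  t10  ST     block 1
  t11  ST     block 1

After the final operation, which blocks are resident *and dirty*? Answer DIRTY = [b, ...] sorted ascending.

  0 | R B4 → L0 miss [-]
  1 | W B4 → L0 hit [D]
  2 | R B1 → L1 miss [-]
  3 | R B1 → L1 hit [-]
  4 | W B1 → L1 hit [D]
  5 | R B4 → L0 hit [D]
  6 | R B4 → L0 hit [D]
  7 | R B2 → L0 miss wb→B4 [-]
  8 | R B2 → L0 hit [-]
  9 | R B3 → L1 miss wb→B1 [-]
  10 | W B1 → L1 miss [D]
  11 | W B1 → L1 hit [D]

DIRTY = [1]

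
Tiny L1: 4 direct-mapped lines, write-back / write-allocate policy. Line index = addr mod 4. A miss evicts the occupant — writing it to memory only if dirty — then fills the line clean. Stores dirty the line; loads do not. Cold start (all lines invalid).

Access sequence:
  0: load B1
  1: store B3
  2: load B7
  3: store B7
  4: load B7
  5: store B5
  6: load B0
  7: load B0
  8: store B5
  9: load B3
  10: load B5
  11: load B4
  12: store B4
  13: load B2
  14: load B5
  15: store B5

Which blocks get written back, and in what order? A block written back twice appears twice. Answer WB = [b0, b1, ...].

WB = [3, 7]

0: R B1 -> L1 miss  d=-]
1: W B3 -> L3 miss  d=D]
2: R B7 -> L3 miss wb->B3  d=-]
3: W B7 -> L3 hit  d=D]
4: R B7 -> L3 hit  d=D]
5: W B5 -> L1 miss  d=D]
6: R B0 -> L0 miss  d=-]
7: R B0 -> L0 hit  d=-]
8: W B5 -> L1 hit  d=D]
9: R B3 -> L3 miss wb->B7  d=-]
10: R B5 -> L1 hit  d=D]
11: R B4 -> L0 miss  d=-]
12: W B4 -> L0 hit  d=D]
13: R B2 -> L2 miss  d=-]
14: R B5 -> L1 hit  d=D]
15: W B5 -> L1 hit  d=D]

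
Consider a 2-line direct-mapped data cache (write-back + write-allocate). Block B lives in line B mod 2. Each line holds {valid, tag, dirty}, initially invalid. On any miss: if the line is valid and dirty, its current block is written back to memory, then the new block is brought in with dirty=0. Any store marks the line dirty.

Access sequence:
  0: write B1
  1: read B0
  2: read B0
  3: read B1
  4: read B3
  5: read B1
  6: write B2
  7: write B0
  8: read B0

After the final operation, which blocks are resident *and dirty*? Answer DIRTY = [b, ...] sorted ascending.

DIRTY = [0]

  0 | W B1 → L1 miss [D]
  1 | R B0 → L0 miss [-]
  2 | R B0 → L0 hit [-]
  3 | R B1 → L1 hit [D]
  4 | R B3 → L1 miss wb→B1 [-]
  5 | R B1 → L1 miss [-]
  6 | W B2 → L0 miss [D]
  7 | W B0 → L0 miss wb→B2 [D]
  8 | R B0 → L0 hit [D]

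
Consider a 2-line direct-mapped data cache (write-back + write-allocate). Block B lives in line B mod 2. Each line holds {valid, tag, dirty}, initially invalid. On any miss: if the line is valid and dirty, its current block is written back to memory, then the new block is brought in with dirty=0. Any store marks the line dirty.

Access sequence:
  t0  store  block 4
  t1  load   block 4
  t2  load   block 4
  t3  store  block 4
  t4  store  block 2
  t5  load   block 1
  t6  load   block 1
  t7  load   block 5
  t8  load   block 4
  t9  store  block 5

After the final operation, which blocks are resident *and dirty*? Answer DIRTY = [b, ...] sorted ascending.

DIRTY = [5]

  0 | W B4 → L0 miss [D]
  1 | R B4 → L0 hit [D]
  2 | R B4 → L0 hit [D]
  3 | W B4 → L0 hit [D]
  4 | W B2 → L0 miss wb→B4 [D]
  5 | R B1 → L1 miss [-]
  6 | R B1 → L1 hit [-]
  7 | R B5 → L1 miss [-]
  8 | R B4 → L0 miss wb→B2 [-]
  9 | W B5 → L1 hit [D]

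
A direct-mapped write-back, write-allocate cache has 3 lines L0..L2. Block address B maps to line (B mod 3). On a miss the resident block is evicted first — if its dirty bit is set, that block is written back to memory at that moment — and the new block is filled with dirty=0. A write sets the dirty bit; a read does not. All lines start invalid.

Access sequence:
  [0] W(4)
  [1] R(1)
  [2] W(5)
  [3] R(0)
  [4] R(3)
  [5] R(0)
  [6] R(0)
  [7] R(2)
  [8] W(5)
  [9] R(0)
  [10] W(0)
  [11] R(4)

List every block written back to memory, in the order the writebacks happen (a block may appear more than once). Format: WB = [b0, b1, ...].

WB = [4, 5]

0: W B4 → L1 miss [D]
1: R B1 → L1 miss wb→B4 [-]
2: W B5 → L2 miss [D]
3: R B0 → L0 miss [-]
4: R B3 → L0 miss [-]
5: R B0 → L0 miss [-]
6: R B0 → L0 hit [-]
7: R B2 → L2 miss wb→B5 [-]
8: W B5 → L2 miss [D]
9: R B0 → L0 hit [-]
10: W B0 → L0 hit [D]
11: R B4 → L1 miss [-]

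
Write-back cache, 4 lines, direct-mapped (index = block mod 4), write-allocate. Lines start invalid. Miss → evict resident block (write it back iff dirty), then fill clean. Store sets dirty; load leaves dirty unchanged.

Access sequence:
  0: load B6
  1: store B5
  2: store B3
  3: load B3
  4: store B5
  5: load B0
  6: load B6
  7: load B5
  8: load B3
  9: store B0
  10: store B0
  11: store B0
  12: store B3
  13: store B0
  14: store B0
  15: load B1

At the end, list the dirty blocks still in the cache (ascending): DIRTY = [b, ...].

  0 | R B6 → L2 miss [-]
  1 | W B5 → L1 miss [D]
  2 | W B3 → L3 miss [D]
  3 | R B3 → L3 hit [D]
  4 | W B5 → L1 hit [D]
  5 | R B0 → L0 miss [-]
  6 | R B6 → L2 hit [-]
  7 | R B5 → L1 hit [D]
  8 | R B3 → L3 hit [D]
  9 | W B0 → L0 hit [D]
  10 | W B0 → L0 hit [D]
  11 | W B0 → L0 hit [D]
  12 | W B3 → L3 hit [D]
  13 | W B0 → L0 hit [D]
  14 | W B0 → L0 hit [D]
  15 | R B1 → L1 miss wb→B5 [-]

DIRTY = [0, 3]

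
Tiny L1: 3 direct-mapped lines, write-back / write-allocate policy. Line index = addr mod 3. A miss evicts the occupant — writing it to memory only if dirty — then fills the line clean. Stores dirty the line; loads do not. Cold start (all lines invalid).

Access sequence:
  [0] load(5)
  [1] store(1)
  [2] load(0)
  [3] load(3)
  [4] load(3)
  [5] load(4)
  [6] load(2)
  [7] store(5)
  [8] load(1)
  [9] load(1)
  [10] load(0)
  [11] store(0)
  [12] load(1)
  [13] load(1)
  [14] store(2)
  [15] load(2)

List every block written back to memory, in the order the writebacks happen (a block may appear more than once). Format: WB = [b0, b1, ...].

WB = [1, 5]

0: R B5 → L2 miss [-]
1: W B1 → L1 miss [D]
2: R B0 → L0 miss [-]
3: R B3 → L0 miss [-]
4: R B3 → L0 hit [-]
5: R B4 → L1 miss wb→B1 [-]
6: R B2 → L2 miss [-]
7: W B5 → L2 miss [D]
8: R B1 → L1 miss [-]
9: R B1 → L1 hit [-]
10: R B0 → L0 miss [-]
11: W B0 → L0 hit [D]
12: R B1 → L1 hit [-]
13: R B1 → L1 hit [-]
14: W B2 → L2 miss wb→B5 [D]
15: R B2 → L2 hit [D]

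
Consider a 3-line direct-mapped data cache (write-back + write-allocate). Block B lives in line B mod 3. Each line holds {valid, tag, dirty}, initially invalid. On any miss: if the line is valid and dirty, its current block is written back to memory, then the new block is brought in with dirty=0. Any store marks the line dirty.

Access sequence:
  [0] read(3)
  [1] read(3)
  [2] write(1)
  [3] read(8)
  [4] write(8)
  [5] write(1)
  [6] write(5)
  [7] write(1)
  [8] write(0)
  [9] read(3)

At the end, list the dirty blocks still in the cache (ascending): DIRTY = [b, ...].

0: R B3 → L0 miss [-]
1: R B3 → L0 hit [-]
2: W B1 → L1 miss [D]
3: R B8 → L2 miss [-]
4: W B8 → L2 hit [D]
5: W B1 → L1 hit [D]
6: W B5 → L2 miss wb→B8 [D]
7: W B1 → L1 hit [D]
8: W B0 → L0 miss [D]
9: R B3 → L0 miss wb→B0 [-]

DIRTY = [1, 5]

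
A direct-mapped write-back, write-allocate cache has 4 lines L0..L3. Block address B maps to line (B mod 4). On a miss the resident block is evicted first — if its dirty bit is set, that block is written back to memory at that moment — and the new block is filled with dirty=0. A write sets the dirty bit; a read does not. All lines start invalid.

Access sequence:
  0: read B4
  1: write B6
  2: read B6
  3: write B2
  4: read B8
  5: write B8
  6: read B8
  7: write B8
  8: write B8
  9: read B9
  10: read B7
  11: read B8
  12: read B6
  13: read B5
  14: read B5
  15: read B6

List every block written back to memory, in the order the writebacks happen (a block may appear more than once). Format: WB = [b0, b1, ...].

0: R B4 → L0 miss [-]
1: W B6 → L2 miss [D]
2: R B6 → L2 hit [D]
3: W B2 → L2 miss wb→B6 [D]
4: R B8 → L0 miss [-]
5: W B8 → L0 hit [D]
6: R B8 → L0 hit [D]
7: W B8 → L0 hit [D]
8: W B8 → L0 hit [D]
9: R B9 → L1 miss [-]
10: R B7 → L3 miss [-]
11: R B8 → L0 hit [D]
12: R B6 → L2 miss wb→B2 [-]
13: R B5 → L1 miss [-]
14: R B5 → L1 hit [-]
15: R B6 → L2 hit [-]

WB = [6, 2]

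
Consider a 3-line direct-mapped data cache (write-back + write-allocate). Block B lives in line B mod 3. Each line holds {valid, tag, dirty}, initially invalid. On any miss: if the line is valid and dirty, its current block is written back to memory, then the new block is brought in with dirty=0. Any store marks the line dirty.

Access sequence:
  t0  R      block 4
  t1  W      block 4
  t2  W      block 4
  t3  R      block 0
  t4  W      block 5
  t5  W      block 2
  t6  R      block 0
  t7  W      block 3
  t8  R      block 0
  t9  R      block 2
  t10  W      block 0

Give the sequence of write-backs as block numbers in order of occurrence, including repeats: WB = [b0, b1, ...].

WB = [5, 3]

0: R B4 → L1 miss [-]
1: W B4 → L1 hit [D]
2: W B4 → L1 hit [D]
3: R B0 → L0 miss [-]
4: W B5 → L2 miss [D]
5: W B2 → L2 miss wb→B5 [D]
6: R B0 → L0 hit [-]
7: W B3 → L0 miss [D]
8: R B0 → L0 miss wb→B3 [-]
9: R B2 → L2 hit [D]
10: W B0 → L0 hit [D]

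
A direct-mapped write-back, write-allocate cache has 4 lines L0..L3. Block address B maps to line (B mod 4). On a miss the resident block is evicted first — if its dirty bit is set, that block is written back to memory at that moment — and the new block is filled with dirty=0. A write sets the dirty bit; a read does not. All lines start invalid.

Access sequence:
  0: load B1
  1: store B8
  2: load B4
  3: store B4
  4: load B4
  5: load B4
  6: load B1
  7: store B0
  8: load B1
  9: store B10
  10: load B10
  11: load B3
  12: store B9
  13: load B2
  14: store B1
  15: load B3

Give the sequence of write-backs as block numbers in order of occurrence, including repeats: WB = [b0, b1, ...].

WB = [8, 4, 10, 9]

  0 | R B1 → L1 miss [-]
  1 | W B8 → L0 miss [D]
  2 | R B4 → L0 miss wb→B8 [-]
  3 | W B4 → L0 hit [D]
  4 | R B4 → L0 hit [D]
  5 | R B4 → L0 hit [D]
  6 | R B1 → L1 hit [-]
  7 | W B0 → L0 miss wb→B4 [D]
  8 | R B1 → L1 hit [-]
  9 | W B10 → L2 miss [D]
  10 | R B10 → L2 hit [D]
  11 | R B3 → L3 miss [-]
  12 | W B9 → L1 miss [D]
  13 | R B2 → L2 miss wb→B10 [-]
  14 | W B1 → L1 miss wb→B9 [D]
  15 | R B3 → L3 hit [-]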